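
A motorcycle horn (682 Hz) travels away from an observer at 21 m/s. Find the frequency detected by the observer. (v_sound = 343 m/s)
f_obs = f·v/(v + v_s) = 642.7 Hz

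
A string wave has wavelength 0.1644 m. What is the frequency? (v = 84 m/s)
f = v/λ = 510.9 Hz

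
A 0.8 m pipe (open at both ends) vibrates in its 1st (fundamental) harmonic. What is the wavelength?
λₙ = 2L/n = 1.6 m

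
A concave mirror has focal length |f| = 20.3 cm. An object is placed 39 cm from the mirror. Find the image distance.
f = +20.3 cm (concave); 1/di = 1/f − 1/do → di = 42.34 cm (real image, in front of mirror)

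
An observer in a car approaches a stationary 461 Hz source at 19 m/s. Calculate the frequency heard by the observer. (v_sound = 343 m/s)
f_obs = f·(v + v_o)/v = 486.5 Hz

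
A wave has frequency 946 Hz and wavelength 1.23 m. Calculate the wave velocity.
v = fλ = 1164 m/s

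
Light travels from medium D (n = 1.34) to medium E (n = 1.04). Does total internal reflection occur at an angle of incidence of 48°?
θc = arcsin(n₂/n₁) = 50.91°; 48° < θc, so no — the ray refracts.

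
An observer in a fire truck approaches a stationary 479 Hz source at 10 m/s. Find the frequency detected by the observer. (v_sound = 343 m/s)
f_obs = f·(v + v_o)/v = 493 Hz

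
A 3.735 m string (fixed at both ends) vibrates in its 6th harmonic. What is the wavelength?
λₙ = 2L/n = 1.245 m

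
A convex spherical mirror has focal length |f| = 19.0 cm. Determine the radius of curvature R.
R = 2|f| = 38 cm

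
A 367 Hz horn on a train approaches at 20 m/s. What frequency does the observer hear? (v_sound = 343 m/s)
f_obs = f·v/(v − v_s) = 389.7 Hz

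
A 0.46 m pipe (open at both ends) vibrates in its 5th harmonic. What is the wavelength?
λₙ = 2L/n = 0.184 m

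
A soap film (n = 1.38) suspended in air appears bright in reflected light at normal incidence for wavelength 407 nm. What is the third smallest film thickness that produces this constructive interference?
2nt = (m − ½)λ with m = 3 → t = (m − ½)λ/(2n) = 368.7 nm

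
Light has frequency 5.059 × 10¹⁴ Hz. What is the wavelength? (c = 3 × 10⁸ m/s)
λ = c/f = 593 nm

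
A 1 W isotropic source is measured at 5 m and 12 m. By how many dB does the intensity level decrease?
Δβ = 20·log₁₀(r₂/r₁) = 7.604 dB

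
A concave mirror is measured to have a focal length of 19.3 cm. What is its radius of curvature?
R = 2|f| = 38.6 cm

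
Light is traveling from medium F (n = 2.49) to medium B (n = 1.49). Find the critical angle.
θc = arcsin(n₂/n₁) = 36.75°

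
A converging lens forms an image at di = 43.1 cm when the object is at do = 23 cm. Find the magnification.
M = −di/do = -1.874 (inverted image)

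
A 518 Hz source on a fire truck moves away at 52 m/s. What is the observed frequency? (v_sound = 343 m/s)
f_obs = f·v/(v + v_s) = 449.8 Hz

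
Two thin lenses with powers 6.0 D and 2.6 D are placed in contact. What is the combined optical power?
P_total = P₁ + P₂ = 8.6 D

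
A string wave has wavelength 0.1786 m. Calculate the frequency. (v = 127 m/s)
f = v/λ = 711.1 Hz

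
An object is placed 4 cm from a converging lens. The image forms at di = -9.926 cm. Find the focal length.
1/f = 1/do + 1/di → f = 6.7 cm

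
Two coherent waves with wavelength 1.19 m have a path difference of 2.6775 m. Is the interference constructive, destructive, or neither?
neither (partial) — path difference = 2.25λ, neither a whole number of wavelengths nor an odd multiple of λ/2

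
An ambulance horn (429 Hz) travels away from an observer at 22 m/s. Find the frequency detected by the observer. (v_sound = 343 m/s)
f_obs = f·v/(v + v_s) = 403.1 Hz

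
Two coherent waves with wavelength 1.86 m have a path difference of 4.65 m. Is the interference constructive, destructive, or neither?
destructive — path difference = 2.5λ, an odd multiple of λ/2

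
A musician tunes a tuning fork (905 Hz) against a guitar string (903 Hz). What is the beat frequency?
2 Hz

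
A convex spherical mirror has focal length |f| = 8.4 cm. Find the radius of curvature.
R = 2|f| = 16.8 cm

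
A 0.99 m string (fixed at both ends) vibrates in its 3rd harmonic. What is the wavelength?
λₙ = 2L/n = 0.66 m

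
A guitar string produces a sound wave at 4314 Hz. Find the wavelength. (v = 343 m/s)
λ = v/f = 0.07951 m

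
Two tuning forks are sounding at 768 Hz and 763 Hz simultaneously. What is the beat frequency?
5 Hz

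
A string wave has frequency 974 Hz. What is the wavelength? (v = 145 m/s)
λ = v/f = 0.1489 m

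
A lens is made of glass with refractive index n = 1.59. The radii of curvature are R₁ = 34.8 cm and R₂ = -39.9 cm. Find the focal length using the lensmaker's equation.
1/f = (n − 1)(1/R₁ − 1/R₂) → f = 31.51 cm (converging lens)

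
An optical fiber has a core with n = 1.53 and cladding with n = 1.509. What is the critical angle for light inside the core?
θc = arcsin(n_cladding/n_core) = 80.5°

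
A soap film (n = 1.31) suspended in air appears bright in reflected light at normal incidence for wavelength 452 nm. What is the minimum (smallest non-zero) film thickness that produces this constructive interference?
2nt = (m − ½)λ with m = 1 → t = (m − ½)λ/(2n) = 86.26 nm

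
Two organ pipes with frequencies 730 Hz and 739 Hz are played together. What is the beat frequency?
9 Hz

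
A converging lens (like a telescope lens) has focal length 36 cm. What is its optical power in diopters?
P = 1/f = 2.778 D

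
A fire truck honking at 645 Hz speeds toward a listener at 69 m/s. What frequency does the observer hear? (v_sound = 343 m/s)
f_obs = f·v/(v − v_s) = 807.4 Hz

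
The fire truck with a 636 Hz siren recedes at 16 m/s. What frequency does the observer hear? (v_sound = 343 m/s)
f_obs = f·v/(v + v_s) = 607.7 Hz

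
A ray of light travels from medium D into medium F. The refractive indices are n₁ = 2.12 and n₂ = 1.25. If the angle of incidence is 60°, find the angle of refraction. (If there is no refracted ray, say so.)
sin θ₂ = (n₁/n₂)·sin θ₁ = 1.469 > 1, so there is no refracted ray — the light undergoes total internal reflection.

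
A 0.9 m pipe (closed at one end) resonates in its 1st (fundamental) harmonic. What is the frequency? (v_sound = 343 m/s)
fₙ = nv/(4L) = 95.28 Hz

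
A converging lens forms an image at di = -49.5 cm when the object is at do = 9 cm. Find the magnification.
M = −di/do = 5.5 (upright image)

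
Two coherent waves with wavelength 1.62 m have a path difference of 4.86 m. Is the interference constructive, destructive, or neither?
constructive — path difference = 3λ, a whole number of wavelengths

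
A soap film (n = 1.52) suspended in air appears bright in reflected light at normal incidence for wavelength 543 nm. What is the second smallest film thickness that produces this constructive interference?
2nt = (m − ½)λ with m = 2 → t = (m − ½)λ/(2n) = 267.9 nm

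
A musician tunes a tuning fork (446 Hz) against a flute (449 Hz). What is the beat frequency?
3 Hz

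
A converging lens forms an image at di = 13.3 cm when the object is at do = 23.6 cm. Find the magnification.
M = −di/do = -0.5636 (inverted image)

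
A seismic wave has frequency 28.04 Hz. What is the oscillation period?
T = 1/f = 0.03566 s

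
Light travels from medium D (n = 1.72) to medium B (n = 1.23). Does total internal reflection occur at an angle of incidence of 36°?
θc = arcsin(n₂/n₁) = 45.65°; 36° < θc, so no — the ray refracts.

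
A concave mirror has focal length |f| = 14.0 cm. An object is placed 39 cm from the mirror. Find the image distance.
f = +14.0 cm (concave); 1/di = 1/f − 1/do → di = 21.84 cm (real image, in front of mirror)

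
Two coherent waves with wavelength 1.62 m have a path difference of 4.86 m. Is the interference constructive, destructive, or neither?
constructive — path difference = 3λ, a whole number of wavelengths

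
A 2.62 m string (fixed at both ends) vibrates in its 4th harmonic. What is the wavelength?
λₙ = 2L/n = 1.31 m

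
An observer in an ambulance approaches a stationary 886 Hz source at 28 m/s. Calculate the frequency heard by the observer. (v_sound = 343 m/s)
f_obs = f·(v + v_o)/v = 958.3 Hz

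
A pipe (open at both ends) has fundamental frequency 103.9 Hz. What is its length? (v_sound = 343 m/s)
L = v/(2f₁) = 1.651 m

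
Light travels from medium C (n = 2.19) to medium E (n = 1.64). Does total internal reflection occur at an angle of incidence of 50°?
θc = arcsin(n₂/n₁) = 48.49°; 50° > θc, so yes — total internal reflection.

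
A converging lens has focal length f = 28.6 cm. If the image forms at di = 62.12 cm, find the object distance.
1/do = 1/f − 1/di → do = 53 cm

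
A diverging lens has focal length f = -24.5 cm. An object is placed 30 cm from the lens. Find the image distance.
1/di = 1/f − 1/do → di = -13.49 cm (virtual image)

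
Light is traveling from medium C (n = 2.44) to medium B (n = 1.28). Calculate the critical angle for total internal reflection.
θc = arcsin(n₂/n₁) = 31.64°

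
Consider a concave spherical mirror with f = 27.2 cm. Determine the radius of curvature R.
R = 2|f| = 54.4 cm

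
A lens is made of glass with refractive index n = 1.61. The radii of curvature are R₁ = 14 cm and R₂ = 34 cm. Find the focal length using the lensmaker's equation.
1/f = (n − 1)(1/R₁ − 1/R₂) → f = 39.02 cm (converging lens)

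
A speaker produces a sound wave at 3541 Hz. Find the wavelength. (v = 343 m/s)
λ = v/f = 0.09687 m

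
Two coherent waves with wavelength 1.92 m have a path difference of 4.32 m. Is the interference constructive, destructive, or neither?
neither (partial) — path difference = 2.25λ, neither a whole number of wavelengths nor an odd multiple of λ/2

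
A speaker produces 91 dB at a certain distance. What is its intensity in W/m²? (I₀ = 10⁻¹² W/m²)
I = I₀·10^(β/10) = 1.26 × 10⁻³ W/m²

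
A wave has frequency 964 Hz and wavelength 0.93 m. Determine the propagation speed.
v = fλ = 896.5 m/s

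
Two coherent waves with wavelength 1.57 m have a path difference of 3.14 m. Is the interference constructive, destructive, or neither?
constructive — path difference = 2λ, a whole number of wavelengths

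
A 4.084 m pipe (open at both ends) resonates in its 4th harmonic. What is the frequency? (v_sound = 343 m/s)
fₙ = nv/(2L) = 168 Hz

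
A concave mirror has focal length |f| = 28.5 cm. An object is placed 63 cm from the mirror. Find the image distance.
f = +28.5 cm (concave); 1/di = 1/f − 1/do → di = 52.04 cm (real image, in front of mirror)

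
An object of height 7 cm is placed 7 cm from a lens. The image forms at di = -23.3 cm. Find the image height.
hi = (-di/do) × ho = 23.3 cm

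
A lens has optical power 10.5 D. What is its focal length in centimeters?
f = 1/P = 9.524 cm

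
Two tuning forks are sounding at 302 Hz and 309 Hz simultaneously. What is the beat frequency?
7 Hz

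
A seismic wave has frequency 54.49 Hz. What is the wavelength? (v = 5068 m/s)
λ = v/f = 93.01 m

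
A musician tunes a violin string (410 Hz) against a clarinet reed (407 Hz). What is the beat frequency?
3 Hz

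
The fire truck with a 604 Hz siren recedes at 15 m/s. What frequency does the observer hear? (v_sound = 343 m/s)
f_obs = f·v/(v + v_s) = 578.7 Hz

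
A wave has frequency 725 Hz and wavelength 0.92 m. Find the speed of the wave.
v = fλ = 667 m/s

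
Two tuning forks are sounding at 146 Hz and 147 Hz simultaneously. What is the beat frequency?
1 Hz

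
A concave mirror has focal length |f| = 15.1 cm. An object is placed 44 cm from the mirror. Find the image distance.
f = +15.1 cm (concave); 1/di = 1/f − 1/do → di = 22.99 cm (real image, in front of mirror)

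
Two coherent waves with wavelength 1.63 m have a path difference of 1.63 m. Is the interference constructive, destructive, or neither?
constructive — path difference = 1λ, a whole number of wavelengths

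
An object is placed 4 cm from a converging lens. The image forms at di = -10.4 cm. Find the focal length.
1/f = 1/do + 1/di → f = 6.5 cm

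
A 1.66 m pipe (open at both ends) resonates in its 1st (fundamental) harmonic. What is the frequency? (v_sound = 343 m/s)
fₙ = nv/(2L) = 103.3 Hz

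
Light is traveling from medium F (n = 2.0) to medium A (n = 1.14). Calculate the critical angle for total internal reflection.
θc = arcsin(n₂/n₁) = 34.75°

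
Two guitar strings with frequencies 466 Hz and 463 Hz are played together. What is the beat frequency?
3 Hz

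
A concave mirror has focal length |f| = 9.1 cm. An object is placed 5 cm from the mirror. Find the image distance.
f = +9.1 cm (concave); 1/di = 1/f − 1/do → di = -11.1 cm (virtual image, behind mirror)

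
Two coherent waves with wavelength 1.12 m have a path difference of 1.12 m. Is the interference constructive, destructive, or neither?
constructive — path difference = 1λ, a whole number of wavelengths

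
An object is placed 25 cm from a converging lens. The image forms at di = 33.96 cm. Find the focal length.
1/f = 1/do + 1/di → f = 14.4 cm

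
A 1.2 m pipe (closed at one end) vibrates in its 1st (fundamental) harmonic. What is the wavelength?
λₙ = 4L/n = 4.8 m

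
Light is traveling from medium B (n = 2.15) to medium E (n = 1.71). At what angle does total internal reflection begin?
θc = arcsin(n₂/n₁) = 52.69°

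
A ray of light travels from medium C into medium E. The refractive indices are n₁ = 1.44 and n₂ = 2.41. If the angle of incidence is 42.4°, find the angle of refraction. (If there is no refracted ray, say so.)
sin θ₂ = (n₁/n₂)·sin θ₁ = 0.4029 → θ₂ = 23.76°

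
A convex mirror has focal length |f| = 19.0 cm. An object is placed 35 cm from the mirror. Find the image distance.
f = −19.0 cm (convex); 1/di = 1/f − 1/do → di = -12.31 cm (virtual image, behind mirror)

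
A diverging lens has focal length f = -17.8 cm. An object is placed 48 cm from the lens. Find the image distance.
1/di = 1/f − 1/do → di = -12.98 cm (virtual image)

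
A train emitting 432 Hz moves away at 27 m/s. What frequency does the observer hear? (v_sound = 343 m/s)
f_obs = f·v/(v + v_s) = 400.5 Hz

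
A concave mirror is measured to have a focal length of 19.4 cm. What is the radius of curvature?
R = 2|f| = 38.8 cm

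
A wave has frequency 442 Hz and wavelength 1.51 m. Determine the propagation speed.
v = fλ = 667.4 m/s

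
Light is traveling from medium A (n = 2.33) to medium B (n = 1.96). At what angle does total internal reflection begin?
θc = arcsin(n₂/n₁) = 57.27°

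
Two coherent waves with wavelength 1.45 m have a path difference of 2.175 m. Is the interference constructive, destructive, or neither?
destructive — path difference = 1.5λ, an odd multiple of λ/2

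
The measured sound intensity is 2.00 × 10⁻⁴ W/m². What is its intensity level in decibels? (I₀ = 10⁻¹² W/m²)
β = 10·log₁₀(I/I₀) = 83.01 dB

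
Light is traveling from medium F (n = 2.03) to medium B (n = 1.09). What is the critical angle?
θc = arcsin(n₂/n₁) = 32.48°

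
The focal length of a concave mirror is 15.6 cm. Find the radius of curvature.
R = 2|f| = 31.2 cm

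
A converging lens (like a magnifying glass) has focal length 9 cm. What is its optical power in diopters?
P = 1/f = 11.11 D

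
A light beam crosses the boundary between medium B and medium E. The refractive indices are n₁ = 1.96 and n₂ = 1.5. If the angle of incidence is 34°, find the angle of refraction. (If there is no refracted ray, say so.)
sin θ₂ = (n₁/n₂)·sin θ₁ = 0.7307 → θ₂ = 46.94°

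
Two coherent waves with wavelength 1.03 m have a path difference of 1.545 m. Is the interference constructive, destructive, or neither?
destructive — path difference = 1.5λ, an odd multiple of λ/2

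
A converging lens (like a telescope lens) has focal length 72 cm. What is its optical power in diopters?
P = 1/f = 1.389 D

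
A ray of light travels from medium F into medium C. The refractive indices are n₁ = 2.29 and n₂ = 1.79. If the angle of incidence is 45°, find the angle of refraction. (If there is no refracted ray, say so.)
sin θ₂ = (n₁/n₂)·sin θ₁ = 0.9046 → θ₂ = 64.77°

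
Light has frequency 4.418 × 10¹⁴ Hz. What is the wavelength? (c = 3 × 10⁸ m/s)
λ = c/f = 679 nm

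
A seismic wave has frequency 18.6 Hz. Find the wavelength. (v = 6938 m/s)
λ = v/f = 373 m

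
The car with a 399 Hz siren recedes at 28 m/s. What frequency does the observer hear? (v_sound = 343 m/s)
f_obs = f·v/(v + v_s) = 368.9 Hz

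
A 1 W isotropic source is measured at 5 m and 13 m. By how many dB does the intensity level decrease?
Δβ = 20·log₁₀(r₂/r₁) = 8.299 dB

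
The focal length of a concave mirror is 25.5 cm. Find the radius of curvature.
R = 2|f| = 51 cm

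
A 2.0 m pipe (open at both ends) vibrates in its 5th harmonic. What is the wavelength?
λₙ = 2L/n = 0.8 m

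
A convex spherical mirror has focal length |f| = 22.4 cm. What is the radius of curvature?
R = 2|f| = 44.8 cm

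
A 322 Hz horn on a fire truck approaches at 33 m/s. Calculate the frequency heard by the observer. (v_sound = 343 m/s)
f_obs = f·v/(v − v_s) = 356.3 Hz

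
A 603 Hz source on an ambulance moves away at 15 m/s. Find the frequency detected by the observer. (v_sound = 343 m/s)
f_obs = f·v/(v + v_s) = 577.7 Hz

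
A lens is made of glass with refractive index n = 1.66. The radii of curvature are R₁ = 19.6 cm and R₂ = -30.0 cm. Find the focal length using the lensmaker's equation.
1/f = (n − 1)(1/R₁ − 1/R₂) → f = 17.96 cm (converging lens)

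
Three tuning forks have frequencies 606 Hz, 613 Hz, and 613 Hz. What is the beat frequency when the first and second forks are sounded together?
7 Hz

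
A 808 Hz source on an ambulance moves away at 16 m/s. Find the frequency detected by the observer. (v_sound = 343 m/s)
f_obs = f·v/(v + v_s) = 772 Hz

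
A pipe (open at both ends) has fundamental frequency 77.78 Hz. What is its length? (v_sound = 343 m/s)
L = v/(2f₁) = 2.205 m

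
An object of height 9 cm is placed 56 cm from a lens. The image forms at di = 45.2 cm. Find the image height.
hi = (-di/do) × ho = -7.264 cm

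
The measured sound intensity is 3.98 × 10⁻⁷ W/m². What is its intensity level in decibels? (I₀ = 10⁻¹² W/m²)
β = 10·log₁₀(I/I₀) = 56 dB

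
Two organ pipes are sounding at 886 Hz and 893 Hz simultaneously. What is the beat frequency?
7 Hz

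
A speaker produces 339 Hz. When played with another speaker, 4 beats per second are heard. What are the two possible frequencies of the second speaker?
f₂ = 339 ± 4 Hz → 343 Hz or 335 Hz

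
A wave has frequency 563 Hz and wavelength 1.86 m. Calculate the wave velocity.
v = fλ = 1047 m/s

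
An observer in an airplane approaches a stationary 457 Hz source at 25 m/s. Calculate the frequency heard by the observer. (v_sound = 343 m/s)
f_obs = f·(v + v_o)/v = 490.3 Hz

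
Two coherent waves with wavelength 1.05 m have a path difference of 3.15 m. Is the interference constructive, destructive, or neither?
constructive — path difference = 3λ, a whole number of wavelengths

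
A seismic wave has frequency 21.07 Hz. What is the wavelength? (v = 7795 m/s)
λ = v/f = 370 m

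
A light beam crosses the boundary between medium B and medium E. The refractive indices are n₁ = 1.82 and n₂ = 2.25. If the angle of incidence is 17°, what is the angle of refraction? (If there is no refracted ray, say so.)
sin θ₂ = (n₁/n₂)·sin θ₁ = 0.2365 → θ₂ = 13.68°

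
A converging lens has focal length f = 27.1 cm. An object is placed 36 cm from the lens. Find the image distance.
1/di = 1/f − 1/do → di = 109.6 cm (real image)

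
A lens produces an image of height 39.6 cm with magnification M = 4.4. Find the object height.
ho = |hi|/|M| = 9 cm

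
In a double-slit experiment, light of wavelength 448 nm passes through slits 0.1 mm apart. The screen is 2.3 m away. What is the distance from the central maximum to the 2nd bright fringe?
y = mλL/d = 20.61 mm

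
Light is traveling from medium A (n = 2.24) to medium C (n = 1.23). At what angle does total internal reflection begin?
θc = arcsin(n₂/n₁) = 33.31°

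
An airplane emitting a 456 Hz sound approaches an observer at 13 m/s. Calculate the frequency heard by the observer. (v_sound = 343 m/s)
f_obs = f·v/(v − v_s) = 474 Hz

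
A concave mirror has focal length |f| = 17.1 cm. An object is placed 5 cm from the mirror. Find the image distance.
f = +17.1 cm (concave); 1/di = 1/f − 1/do → di = -7.066 cm (virtual image, behind mirror)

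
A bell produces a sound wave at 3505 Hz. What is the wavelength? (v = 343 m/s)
λ = v/f = 0.09786 m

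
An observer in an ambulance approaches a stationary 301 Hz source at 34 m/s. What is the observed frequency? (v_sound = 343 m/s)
f_obs = f·(v + v_o)/v = 330.8 Hz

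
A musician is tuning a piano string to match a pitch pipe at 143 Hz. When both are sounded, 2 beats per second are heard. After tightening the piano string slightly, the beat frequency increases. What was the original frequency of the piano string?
145 Hz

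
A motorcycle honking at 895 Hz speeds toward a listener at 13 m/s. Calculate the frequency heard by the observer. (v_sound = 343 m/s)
f_obs = f·v/(v − v_s) = 930.3 Hz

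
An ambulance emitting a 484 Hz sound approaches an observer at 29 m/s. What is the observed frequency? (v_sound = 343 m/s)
f_obs = f·v/(v − v_s) = 528.7 Hz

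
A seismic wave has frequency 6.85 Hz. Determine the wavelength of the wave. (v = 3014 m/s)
λ = v/f = 440 m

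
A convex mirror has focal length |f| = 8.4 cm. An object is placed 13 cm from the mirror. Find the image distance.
f = −8.4 cm (convex); 1/di = 1/f − 1/do → di = -5.103 cm (virtual image, behind mirror)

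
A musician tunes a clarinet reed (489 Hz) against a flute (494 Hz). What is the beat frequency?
5 Hz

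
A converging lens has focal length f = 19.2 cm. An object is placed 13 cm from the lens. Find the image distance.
1/di = 1/f − 1/do → di = -40.26 cm (virtual image)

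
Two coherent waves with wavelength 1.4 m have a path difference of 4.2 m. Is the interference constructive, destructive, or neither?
constructive — path difference = 3λ, a whole number of wavelengths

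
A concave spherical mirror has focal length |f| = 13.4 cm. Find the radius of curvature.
R = 2|f| = 26.8 cm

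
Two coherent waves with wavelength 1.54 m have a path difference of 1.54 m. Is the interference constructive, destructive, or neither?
constructive — path difference = 1λ, a whole number of wavelengths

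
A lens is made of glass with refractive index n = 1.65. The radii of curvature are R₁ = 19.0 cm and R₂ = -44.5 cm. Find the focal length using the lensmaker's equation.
1/f = (n − 1)(1/R₁ − 1/R₂) → f = 20.48 cm (converging lens)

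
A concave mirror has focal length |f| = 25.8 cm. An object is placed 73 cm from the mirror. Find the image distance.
f = +25.8 cm (concave); 1/di = 1/f − 1/do → di = 39.9 cm (real image, in front of mirror)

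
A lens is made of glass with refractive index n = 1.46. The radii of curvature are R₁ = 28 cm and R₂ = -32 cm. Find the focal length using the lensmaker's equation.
1/f = (n − 1)(1/R₁ − 1/R₂) → f = 32.46 cm (converging lens)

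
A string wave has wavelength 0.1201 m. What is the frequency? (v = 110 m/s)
f = v/λ = 915.9 Hz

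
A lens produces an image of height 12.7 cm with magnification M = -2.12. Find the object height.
ho = |hi|/|M| = 5.991 cm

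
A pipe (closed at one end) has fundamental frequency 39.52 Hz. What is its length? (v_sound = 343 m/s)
L = v/(4f₁) = 2.17 m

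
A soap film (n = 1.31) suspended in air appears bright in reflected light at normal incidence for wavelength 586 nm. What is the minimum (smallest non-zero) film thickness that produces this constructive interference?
2nt = (m − ½)λ with m = 1 → t = (m − ½)λ/(2n) = 111.8 nm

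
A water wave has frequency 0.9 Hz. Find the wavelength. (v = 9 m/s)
λ = v/f = 10 m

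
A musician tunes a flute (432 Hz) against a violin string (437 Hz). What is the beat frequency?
5 Hz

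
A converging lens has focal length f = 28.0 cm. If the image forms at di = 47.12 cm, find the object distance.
1/do = 1/f − 1/di → do = 69 cm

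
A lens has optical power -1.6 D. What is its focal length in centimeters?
f = 1/P = -62.5 cm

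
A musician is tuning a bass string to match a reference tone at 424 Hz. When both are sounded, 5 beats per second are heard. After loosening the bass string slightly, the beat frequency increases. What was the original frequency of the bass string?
419 Hz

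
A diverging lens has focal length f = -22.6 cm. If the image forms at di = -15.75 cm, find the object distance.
1/do = 1/f − 1/di → do = 51.96 cm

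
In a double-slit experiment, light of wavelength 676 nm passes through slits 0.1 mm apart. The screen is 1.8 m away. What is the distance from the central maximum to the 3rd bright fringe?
y = mλL/d = 36.5 mm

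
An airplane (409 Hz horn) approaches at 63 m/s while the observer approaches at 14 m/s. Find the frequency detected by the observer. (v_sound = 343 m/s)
f_obs = f·(v + v_o)/(v − v_s) = 521.5 Hz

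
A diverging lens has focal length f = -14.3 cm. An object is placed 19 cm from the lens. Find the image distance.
1/di = 1/f − 1/do → di = -8.159 cm (virtual image)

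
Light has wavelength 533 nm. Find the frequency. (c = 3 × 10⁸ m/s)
f = c/λ = 5.629 × 10¹⁴ Hz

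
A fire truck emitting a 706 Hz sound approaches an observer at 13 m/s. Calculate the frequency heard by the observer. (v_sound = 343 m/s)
f_obs = f·v/(v − v_s) = 733.8 Hz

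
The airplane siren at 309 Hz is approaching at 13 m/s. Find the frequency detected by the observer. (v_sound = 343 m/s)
f_obs = f·v/(v − v_s) = 321.2 Hz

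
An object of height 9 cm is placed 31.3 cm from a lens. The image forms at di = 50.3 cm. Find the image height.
hi = (-di/do) × ho = -14.46 cm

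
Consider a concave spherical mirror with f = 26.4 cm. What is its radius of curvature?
R = 2|f| = 52.8 cm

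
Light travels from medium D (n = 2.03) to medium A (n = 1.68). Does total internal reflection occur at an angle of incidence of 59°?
θc = arcsin(n₂/n₁) = 55.85°; 59° > θc, so yes — total internal reflection.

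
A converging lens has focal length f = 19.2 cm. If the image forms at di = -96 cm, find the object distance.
1/do = 1/f − 1/di → do = 16 cm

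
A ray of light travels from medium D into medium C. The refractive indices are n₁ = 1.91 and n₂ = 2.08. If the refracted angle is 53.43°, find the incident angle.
sin θ₁ = (n₂/n₁)·sin θ₂ → θ₁ = 61°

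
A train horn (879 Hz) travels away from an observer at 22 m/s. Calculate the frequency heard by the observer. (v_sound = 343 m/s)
f_obs = f·v/(v + v_s) = 826 Hz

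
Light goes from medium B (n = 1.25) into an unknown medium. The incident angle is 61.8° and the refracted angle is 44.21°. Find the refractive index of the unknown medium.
n₂ = n₁·sin θ₁ / sin θ₂ = 1.58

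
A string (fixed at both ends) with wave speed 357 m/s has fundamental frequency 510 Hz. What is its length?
L = v/(2f₁) = 0.35 m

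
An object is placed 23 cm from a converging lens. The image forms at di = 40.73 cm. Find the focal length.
1/f = 1/do + 1/di → f = 14.7 cm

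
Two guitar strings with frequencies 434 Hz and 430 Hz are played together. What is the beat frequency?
4 Hz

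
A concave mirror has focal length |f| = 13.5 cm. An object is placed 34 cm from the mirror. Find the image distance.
f = +13.5 cm (concave); 1/di = 1/f − 1/do → di = 22.39 cm (real image, in front of mirror)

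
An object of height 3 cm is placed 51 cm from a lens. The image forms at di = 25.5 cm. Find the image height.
hi = (-di/do) × ho = -1.5 cm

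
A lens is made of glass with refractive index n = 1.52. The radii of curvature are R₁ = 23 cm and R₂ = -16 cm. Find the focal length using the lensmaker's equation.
1/f = (n − 1)(1/R₁ − 1/R₂) → f = 18.15 cm (converging lens)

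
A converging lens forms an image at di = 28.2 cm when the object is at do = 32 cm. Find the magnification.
M = −di/do = -0.8812 (inverted image)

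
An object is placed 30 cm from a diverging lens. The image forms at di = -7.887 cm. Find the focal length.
1/f = 1/do + 1/di → f = -10.7 cm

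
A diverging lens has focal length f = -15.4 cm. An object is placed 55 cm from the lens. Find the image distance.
1/di = 1/f − 1/do → di = -12.03 cm (virtual image)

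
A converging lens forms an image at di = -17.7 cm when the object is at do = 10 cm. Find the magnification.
M = −di/do = 1.77 (upright image)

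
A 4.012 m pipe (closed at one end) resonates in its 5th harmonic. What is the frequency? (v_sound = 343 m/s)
fₙ = nv/(4L) = 106.9 Hz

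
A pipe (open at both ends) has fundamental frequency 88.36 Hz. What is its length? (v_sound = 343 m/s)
L = v/(2f₁) = 1.941 m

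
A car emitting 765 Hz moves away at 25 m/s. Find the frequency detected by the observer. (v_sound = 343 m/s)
f_obs = f·v/(v + v_s) = 713 Hz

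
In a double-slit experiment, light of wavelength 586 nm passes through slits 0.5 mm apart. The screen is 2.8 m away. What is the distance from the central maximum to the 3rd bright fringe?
y = mλL/d = 9.845 mm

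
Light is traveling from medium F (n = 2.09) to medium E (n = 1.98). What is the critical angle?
θc = arcsin(n₂/n₁) = 71.33°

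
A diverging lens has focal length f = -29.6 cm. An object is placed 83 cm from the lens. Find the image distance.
1/di = 1/f − 1/do → di = -21.82 cm (virtual image)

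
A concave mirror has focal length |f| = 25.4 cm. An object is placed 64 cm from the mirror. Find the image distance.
f = +25.4 cm (concave); 1/di = 1/f − 1/do → di = 42.11 cm (real image, in front of mirror)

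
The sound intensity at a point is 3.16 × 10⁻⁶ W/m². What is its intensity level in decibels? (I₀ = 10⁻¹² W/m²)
β = 10·log₁₀(I/I₀) = 65 dB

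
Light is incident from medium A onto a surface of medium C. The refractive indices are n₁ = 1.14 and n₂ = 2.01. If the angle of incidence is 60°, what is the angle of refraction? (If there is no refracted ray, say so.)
sin θ₂ = (n₁/n₂)·sin θ₁ = 0.4912 → θ₂ = 29.42°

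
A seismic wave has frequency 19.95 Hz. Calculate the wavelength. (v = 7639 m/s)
λ = v/f = 382.9 m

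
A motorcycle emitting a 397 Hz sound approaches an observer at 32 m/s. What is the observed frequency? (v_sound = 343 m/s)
f_obs = f·v/(v − v_s) = 437.8 Hz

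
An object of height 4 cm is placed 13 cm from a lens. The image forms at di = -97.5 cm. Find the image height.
hi = (-di/do) × ho = 30 cm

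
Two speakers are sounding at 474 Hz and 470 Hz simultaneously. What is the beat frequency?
4 Hz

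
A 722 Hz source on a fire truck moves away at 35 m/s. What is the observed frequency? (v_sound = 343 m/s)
f_obs = f·v/(v + v_s) = 655.1 Hz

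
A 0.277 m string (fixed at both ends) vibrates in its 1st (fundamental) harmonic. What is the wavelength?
λₙ = 2L/n = 0.554 m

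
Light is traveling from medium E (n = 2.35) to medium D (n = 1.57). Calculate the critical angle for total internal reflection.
θc = arcsin(n₂/n₁) = 41.92°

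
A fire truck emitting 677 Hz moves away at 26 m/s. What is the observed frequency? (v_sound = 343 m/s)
f_obs = f·v/(v + v_s) = 629.3 Hz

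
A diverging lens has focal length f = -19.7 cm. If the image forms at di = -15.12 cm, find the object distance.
1/do = 1/f − 1/di → do = 65.04 cm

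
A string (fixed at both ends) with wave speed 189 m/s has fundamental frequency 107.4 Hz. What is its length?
L = v/(2f₁) = 0.8799 m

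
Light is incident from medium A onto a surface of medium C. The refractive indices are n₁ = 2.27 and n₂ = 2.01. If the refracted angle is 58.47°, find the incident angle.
sin θ₁ = (n₂/n₁)·sin θ₂ → θ₁ = 49°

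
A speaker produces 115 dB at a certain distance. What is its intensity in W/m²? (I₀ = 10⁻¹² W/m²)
I = I₀·10^(β/10) = 3.16 × 10⁻¹ W/m²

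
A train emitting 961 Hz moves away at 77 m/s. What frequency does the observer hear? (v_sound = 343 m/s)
f_obs = f·v/(v + v_s) = 784.8 Hz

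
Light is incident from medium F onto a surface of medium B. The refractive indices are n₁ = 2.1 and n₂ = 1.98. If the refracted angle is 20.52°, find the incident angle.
sin θ₁ = (n₂/n₁)·sin θ₂ → θ₁ = 19.3°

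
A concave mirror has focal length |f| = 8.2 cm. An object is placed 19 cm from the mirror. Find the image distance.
f = +8.2 cm (concave); 1/di = 1/f − 1/do → di = 14.43 cm (real image, in front of mirror)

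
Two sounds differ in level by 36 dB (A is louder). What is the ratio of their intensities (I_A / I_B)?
I_A/I_B = 10^(Δβ/10) = 3981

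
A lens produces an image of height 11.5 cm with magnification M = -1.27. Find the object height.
ho = |hi|/|M| = 9.055 cm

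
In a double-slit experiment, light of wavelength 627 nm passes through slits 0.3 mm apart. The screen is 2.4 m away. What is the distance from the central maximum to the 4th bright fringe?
y = mλL/d = 20.06 mm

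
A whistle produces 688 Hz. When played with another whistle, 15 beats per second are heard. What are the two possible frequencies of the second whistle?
f₂ = 688 ± 15 Hz → 703 Hz or 673 Hz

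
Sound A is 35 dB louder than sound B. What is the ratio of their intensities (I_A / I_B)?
I_A/I_B = 10^(Δβ/10) = 3162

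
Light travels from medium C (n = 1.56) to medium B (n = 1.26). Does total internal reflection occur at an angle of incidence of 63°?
θc = arcsin(n₂/n₁) = 53.87°; 63° > θc, so yes — total internal reflection.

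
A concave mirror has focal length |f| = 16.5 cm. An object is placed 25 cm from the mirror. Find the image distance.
f = +16.5 cm (concave); 1/di = 1/f − 1/do → di = 48.53 cm (real image, in front of mirror)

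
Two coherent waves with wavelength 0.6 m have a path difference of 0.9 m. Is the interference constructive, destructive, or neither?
destructive — path difference = 1.5λ, an odd multiple of λ/2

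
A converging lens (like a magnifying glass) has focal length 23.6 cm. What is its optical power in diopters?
P = 1/f = 4.237 D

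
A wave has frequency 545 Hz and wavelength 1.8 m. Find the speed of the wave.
v = fλ = 981 m/s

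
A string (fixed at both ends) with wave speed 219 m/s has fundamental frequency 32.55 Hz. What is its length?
L = v/(2f₁) = 3.364 m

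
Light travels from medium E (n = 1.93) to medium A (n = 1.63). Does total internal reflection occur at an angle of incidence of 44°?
θc = arcsin(n₂/n₁) = 57.62°; 44° < θc, so no — the ray refracts.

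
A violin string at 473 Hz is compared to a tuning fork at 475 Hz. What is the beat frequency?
2 Hz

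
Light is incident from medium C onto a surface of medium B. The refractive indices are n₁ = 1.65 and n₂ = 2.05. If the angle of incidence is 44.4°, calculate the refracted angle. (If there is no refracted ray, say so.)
sin θ₂ = (n₁/n₂)·sin θ₁ = 0.5631 → θ₂ = 34.27°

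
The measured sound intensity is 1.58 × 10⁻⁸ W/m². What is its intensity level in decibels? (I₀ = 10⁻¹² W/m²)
β = 10·log₁₀(I/I₀) = 41.99 dB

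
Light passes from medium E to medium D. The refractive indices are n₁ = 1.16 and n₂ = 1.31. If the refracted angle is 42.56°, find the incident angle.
sin θ₁ = (n₂/n₁)·sin θ₂ → θ₁ = 49.8°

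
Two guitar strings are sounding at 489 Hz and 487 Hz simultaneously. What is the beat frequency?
2 Hz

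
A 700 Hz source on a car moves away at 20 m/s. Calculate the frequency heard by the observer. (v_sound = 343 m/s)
f_obs = f·v/(v + v_s) = 661.4 Hz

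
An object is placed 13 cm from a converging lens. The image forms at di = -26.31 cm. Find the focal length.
1/f = 1/do + 1/di → f = 25.7 cm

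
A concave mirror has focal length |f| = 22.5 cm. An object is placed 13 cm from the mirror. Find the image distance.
f = +22.5 cm (concave); 1/di = 1/f − 1/do → di = -30.79 cm (virtual image, behind mirror)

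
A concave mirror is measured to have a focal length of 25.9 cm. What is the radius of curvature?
R = 2|f| = 51.8 cm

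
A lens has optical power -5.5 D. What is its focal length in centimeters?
f = 1/P = -18.18 cm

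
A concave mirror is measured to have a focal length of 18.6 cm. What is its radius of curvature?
R = 2|f| = 37.2 cm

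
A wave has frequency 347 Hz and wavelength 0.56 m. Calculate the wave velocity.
v = fλ = 194.3 m/s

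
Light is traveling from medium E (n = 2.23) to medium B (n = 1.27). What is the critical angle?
θc = arcsin(n₂/n₁) = 34.72°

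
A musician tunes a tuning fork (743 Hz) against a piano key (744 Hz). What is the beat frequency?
1 Hz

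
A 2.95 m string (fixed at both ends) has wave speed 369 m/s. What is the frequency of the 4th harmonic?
fₙ = nv/(2L) = 250.2 Hz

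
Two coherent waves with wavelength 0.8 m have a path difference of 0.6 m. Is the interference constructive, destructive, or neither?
neither (partial) — path difference = 0.75λ, neither a whole number of wavelengths nor an odd multiple of λ/2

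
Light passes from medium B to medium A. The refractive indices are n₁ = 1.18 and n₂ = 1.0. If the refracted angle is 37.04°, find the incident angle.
sin θ₁ = (n₂/n₁)·sin θ₂ → θ₁ = 30.7°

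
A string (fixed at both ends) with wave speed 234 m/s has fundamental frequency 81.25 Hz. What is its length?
L = v/(2f₁) = 1.44 m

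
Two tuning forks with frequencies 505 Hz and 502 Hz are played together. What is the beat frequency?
3 Hz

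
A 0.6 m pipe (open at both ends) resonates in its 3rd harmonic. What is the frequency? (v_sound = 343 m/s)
fₙ = nv/(2L) = 857.5 Hz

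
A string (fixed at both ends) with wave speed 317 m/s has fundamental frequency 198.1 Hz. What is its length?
L = v/(2f₁) = 0.8001 m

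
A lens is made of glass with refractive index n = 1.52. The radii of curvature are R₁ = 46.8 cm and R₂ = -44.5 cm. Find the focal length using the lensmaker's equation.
1/f = (n − 1)(1/R₁ − 1/R₂) → f = 43.87 cm (converging lens)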